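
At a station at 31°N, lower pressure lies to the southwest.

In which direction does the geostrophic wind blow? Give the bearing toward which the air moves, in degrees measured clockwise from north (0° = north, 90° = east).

315°

The pressure-gradient force points toward the southwest (bearing 225°).
Geostrophic balance: in the Northern Hemisphere the Coriolis force deflects motion to the right, so the geostrophic wind blows 90° to the right of the pressure-gradient force (low pressure on the left).
Rotating 225° by 90° clockwise gives 315° — the wind blows toward the northwest.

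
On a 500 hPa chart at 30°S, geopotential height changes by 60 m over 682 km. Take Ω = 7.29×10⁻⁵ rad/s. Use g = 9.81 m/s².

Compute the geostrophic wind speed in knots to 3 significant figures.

23.0 knots

Coriolis parameter at 30°S:
f = 2Ω sin φ = 2 × 7.29×10⁻⁵ × sin 30° = 7.29×10⁻⁵ s⁻¹
Height gradient: |∂Z/∂n| = 60 m / 682000 m = 8.80×10⁻⁵
On a pressure surface, geostrophic balance gives V_g = (g/f)|∂Z/∂n|:
V_g = 9.81 × 8.80×10⁻⁵ / 7.29×10⁻⁵ = 11.8 m/s
Converting: 11.8 m/s × 1.944 = 23.0 knots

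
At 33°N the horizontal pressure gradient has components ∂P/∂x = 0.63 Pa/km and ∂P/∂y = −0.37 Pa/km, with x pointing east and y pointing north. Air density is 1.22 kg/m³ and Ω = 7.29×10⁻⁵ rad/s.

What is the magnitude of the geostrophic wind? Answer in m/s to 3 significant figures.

7.54 m/s

Coriolis parameter at 33°N:
f = 2Ω sin φ = 2 × 7.29×10⁻⁵ × sin 33° = 7.94×10⁻⁵ s⁻¹
Component geostrophic relations (x east, y north):
u_g = −(1/(fρ)) ∂P/∂y,  v_g = (1/(fρ)) ∂P/∂x
u_g = −(−0.37×10⁻³)/(7.94×10⁻⁵ × 1.22) = 3.82 m/s;  v_g = (0.63×10⁻³)/(7.94×10⁻⁵ × 1.22) = 6.50 m/s
|V_g| = √(u_g² + v_g²) = 7.54 m/s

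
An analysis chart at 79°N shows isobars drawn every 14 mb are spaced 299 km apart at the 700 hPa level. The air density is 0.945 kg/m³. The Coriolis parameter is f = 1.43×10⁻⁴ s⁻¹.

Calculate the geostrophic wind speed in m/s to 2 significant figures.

Pressure gradient: |∂P/∂n| = 1400 Pa / 299000 m = 4.68×10⁻³ Pa/m
Geostrophic balance (pressure-gradient force = Coriolis force):
V_g = (1/(fρ)) |∂P/∂n| = 4.68×10⁻³ / (1.43×10⁻⁴ × 0.945) = 34.6 m/s

35 m/s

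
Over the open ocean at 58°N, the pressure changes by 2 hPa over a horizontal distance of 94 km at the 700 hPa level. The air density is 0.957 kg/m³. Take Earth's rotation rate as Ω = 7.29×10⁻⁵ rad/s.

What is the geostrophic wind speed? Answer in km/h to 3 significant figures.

64.7 km/h

Coriolis parameter at 58°N:
f = 2Ω sin φ = 2 × 7.29×10⁻⁵ × sin 58° = 1.24×10⁻⁴ s⁻¹
Pressure gradient: |∂P/∂n| = 200 Pa / 94000 m = 2.13×10⁻³ Pa/m
Geostrophic balance (pressure-gradient force = Coriolis force):
V_g = (1/(fρ)) |∂P/∂n| = 2.13×10⁻³ / (1.24×10⁻⁴ × 0.957) = 18.0 m/s
Converting: 18.0 m/s × 3.6 = 64.7 km/h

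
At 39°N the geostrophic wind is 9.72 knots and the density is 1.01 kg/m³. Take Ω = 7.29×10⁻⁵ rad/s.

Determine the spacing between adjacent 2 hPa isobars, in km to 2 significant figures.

Coriolis parameter at 39°N:
f = 2Ω sin φ = 2 × 7.29×10⁻⁵ × sin 39° = 9.18×10⁻⁵ s⁻¹
Wind speed in SI: 9.72 knots = 5.00 m/s
Geostrophic balance rearranged: |∂P/∂n| = f ρ V_g
|∂P/∂n| = 9.18×10⁻⁵ × 1.01 × 5.00 = 4.63×10⁻⁴ Pa/m
Isobar spacing: Δn = ΔP/|∂P/∂n| = 200 Pa / 4.63×10⁻⁴ Pa/m = 431594 m ≈ 430 km

430 km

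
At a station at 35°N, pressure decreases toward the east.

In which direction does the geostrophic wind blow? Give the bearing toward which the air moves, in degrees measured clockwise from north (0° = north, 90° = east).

The pressure-gradient force points toward the east (bearing 090°).
Geostrophic balance: in the Northern Hemisphere the Coriolis force deflects motion to the right, so the geostrophic wind blows 90° to the right of the pressure-gradient force (low pressure on the left).
Rotating 090° by 90° clockwise gives 180° — the wind blows toward the south.

180°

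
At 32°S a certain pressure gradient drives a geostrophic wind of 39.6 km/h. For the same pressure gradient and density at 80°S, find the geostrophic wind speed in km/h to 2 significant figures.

21 km/h

With the same pressure gradient and density, V_g ∝ 1/f ∝ 1/sin φ.
V₂ = V₁ · sin φ₁ / sin φ₂ = 39.6 × sin 32° / sin 80°
V₂ = 39.6 × 0.5299/0.9848 = 21 km/h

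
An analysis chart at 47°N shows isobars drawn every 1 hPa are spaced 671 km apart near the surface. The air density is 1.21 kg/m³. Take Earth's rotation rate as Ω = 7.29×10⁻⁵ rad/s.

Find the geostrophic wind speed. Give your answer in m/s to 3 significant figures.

Coriolis parameter at 47°N:
f = 2Ω sin φ = 2 × 7.29×10⁻⁵ × sin 47° = 1.07×10⁻⁴ s⁻¹
Pressure gradient: |∂P/∂n| = 100 Pa / 671000 m = 1.49×10⁻⁴ Pa/m
Geostrophic balance (pressure-gradient force = Coriolis force):
V_g = (1/(fρ)) |∂P/∂n| = 1.49×10⁻⁴ / (1.07×10⁻⁴ × 1.21) = 1.16 m/s

1.16 m/s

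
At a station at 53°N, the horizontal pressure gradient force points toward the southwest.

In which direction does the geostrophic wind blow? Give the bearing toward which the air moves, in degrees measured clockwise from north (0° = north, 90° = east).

The pressure-gradient force points toward the southwest (bearing 225°).
Geostrophic balance: in the Northern Hemisphere the Coriolis force deflects motion to the right, so the geostrophic wind blows 90° to the right of the pressure-gradient force (low pressure on the left).
Rotating 225° by 90° clockwise gives 315° — the wind blows toward the northwest.

315°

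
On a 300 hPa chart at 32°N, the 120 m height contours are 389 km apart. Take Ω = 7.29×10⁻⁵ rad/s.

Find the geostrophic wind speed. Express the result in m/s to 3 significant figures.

39.2 m/s

Coriolis parameter at 32°N:
f = 2Ω sin φ = 2 × 7.29×10⁻⁵ × sin 32° = 7.73×10⁻⁵ s⁻¹
Height gradient: |∂Z/∂n| = 120 m / 389000 m = 3.08×10⁻⁴
On a pressure surface, geostrophic balance gives V_g = (g/f)|∂Z/∂n|:
V_g = 9.81 × 3.08×10⁻⁴ / 7.73×10⁻⁵ = 39.2 m/s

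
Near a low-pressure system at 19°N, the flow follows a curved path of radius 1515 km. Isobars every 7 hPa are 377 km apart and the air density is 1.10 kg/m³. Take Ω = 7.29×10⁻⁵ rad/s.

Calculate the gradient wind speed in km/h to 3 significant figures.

Coriolis parameter at 19°N:
f = 2Ω sin φ = 2 × 7.29×10⁻⁵ × sin 19° = 4.75×10⁻⁵ s⁻¹
Pressure gradient: |∂P/∂n| = 700 Pa / 377000 m = 1.86×10⁻³ Pa/m
Geostrophic speed: V_g = |∂P/∂n|/(fρ) = 1.86×10⁻³/(4.75×10⁻⁵ × 1.10) = 35.6 m/s
Around a low, centrifugal force acts outward with Coriolis, so pressure-gradient force balances both:
(1/ρ)|∂P/∂n| = fV + V²/R  →  V² + fR·V − fR·V_g = 0
With fR = 4.75×10⁻⁵ × 1515×10³ m = 71.9 m/s:
V = [−fR + √((fR)² + 4 fR V_g)]/2 = [−71.9 + √(71.9² + 4×71.9×35.6)]/2 = 26.1 m/s
Subgeostrophic (V < V_g = 35.6 m/s), as expected around a low.
Converting: 26.1 m/s × 3.6 = 93.9 km/h

93.9 km/h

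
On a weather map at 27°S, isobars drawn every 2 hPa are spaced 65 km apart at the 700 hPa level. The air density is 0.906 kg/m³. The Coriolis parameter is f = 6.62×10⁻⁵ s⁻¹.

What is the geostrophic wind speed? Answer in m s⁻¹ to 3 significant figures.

Pressure gradient: |∂P/∂n| = 200 Pa / 65000 m = 3.08×10⁻³ Pa/m
Geostrophic balance (pressure-gradient force = Coriolis force):
V_g = (1/(fρ)) |∂P/∂n| = 3.08×10⁻³ / (6.62×10⁻⁵ × 0.906) = 51.3 m/s

51.3 m s⁻¹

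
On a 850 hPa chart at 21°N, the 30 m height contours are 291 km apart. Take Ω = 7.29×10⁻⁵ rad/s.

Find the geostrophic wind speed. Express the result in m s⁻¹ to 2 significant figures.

Coriolis parameter at 21°N:
f = 2Ω sin φ = 2 × 7.29×10⁻⁵ × sin 21° = 5.23×10⁻⁵ s⁻¹
Height gradient: |∂Z/∂n| = 30 m / 291000 m = 1.03×10⁻⁴
On a pressure surface, geostrophic balance gives V_g = (g/f)|∂Z/∂n|:
V_g = 9.81 × 1.03×10⁻⁴ / 5.23×10⁻⁵ = 19.4 m/s

19 m s⁻¹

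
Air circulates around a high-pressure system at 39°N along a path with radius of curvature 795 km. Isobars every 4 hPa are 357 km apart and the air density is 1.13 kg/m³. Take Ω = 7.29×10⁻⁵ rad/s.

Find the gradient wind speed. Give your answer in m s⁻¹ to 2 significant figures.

13 m s⁻¹

Coriolis parameter at 39°N:
f = 2Ω sin φ = 2 × 7.29×10⁻⁵ × sin 39° = 9.18×10⁻⁵ s⁻¹
Pressure gradient: |∂P/∂n| = 400 Pa / 357000 m = 1.12×10⁻³ Pa/m
Geostrophic speed: V_g = |∂P/∂n|/(fρ) = 1.12×10⁻³/(9.18×10⁻⁵ × 1.13) = 10.8 m/s
Around a high, pressure-gradient force acts outward with centrifugal, so Coriolis balances both:
fV = (1/ρ)|∂P/∂n| + V²/R  →  V² − fR·V + fR·V_g = 0
With fR = 9.18×10⁻⁵ × 795×10³ m = 72.9 m/s:
V = [fR − √((fR)² − 4 fR V_g)]/2 = [72.9 − √(72.9² − 4×72.9×10.8)]/2 = 13.2 m/s
Supergeostrophic (V > V_g = 10.8 m/s), as expected around a high.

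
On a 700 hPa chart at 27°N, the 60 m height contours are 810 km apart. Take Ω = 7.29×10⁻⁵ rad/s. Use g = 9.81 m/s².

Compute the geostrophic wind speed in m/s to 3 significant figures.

Coriolis parameter at 27°N:
f = 2Ω sin φ = 2 × 7.29×10⁻⁵ × sin 27° = 6.62×10⁻⁵ s⁻¹
Height gradient: |∂Z/∂n| = 60 m / 810000 m = 7.41×10⁻⁵
On a pressure surface, geostrophic balance gives V_g = (g/f)|∂Z/∂n|:
V_g = 9.81 × 7.41×10⁻⁵ / 6.62×10⁻⁵ = 11.0 m/s

11.0 m/s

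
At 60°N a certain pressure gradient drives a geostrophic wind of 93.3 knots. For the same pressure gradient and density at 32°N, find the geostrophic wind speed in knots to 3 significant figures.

152 knots

With the same pressure gradient and density, V_g ∝ 1/f ∝ 1/sin φ.
V₂ = V₁ · sin φ₁ / sin φ₂ = 93.3 × sin 60° / sin 32°
V₂ = 93.3 × 0.8660/0.5299 = 152 knots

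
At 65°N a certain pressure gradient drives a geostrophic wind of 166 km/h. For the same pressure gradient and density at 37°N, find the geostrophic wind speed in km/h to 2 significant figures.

With the same pressure gradient and density, V_g ∝ 1/f ∝ 1/sin φ.
V₂ = V₁ · sin φ₁ / sin φ₂ = 166 × sin 65° / sin 37°
V₂ = 166 × 0.9063/0.6018 = 250 km/h

250 km/h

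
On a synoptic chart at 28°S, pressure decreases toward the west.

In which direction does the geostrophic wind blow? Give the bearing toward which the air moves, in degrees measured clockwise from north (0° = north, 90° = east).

The pressure-gradient force points toward the west (bearing 270°).
Geostrophic balance: in the Southern Hemisphere the Coriolis force deflects motion to the left, so the geostrophic wind blows 90° to the left of the pressure-gradient force (low pressure on the right).
Rotating 270° by 90° counterclockwise gives 180° — the wind blows toward the south.

180°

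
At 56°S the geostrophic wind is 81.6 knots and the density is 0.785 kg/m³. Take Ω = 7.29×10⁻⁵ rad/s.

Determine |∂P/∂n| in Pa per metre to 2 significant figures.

Coriolis parameter at 56°S:
f = 2Ω sin φ = 2 × 7.29×10⁻⁵ × sin 56° = 1.21×10⁻⁴ s⁻¹
Wind speed in SI: 81.6 knots = 42.0 m/s
Geostrophic balance rearranged: |∂P/∂n| = f ρ V_g
|∂P/∂n| = 1.21×10⁻⁴ × 0.785 × 42.0 = 3.98×10⁻³ Pa/m

4.0×10⁻³ Pa/m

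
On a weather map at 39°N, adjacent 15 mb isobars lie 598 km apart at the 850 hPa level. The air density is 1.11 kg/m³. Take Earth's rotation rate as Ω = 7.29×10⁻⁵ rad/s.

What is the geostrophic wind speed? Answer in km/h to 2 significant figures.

Coriolis parameter at 39°N:
f = 2Ω sin φ = 2 × 7.29×10⁻⁵ × sin 39° = 9.18×10⁻⁵ s⁻¹
Pressure gradient: |∂P/∂n| = 1500 Pa / 598000 m = 2.51×10⁻³ Pa/m
Geostrophic balance (pressure-gradient force = Coriolis force):
V_g = (1/(fρ)) |∂P/∂n| = 2.51×10⁻³ / (9.18×10⁻⁵ × 1.11) = 24.6 m/s
Converting: 24.6 m/s × 3.6 = 89 km/h

89 km/h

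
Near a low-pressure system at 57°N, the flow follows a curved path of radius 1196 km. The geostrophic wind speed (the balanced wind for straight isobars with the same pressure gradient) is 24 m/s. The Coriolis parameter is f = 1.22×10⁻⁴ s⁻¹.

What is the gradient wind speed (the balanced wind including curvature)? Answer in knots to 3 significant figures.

40.8 knots

Around a low, centrifugal force acts outward with Coriolis, so pressure-gradient force balances both:
(1/ρ)|∂P/∂n| = fV + V²/R  →  V² + fR·V − fR·V_g = 0
With fR = 1.22×10⁻⁴ × 1196×10³ m = 146 m/s:
V = [−fR + √((fR)² + 4 fR V_g)]/2 = [−146 + √(146² + 4×146×24)]/2 = 21 m/s
Subgeostrophic (V < V_g = 24 m/s), as expected around a low.
Converting: 21 m/s × 1.944 = 40.8 knots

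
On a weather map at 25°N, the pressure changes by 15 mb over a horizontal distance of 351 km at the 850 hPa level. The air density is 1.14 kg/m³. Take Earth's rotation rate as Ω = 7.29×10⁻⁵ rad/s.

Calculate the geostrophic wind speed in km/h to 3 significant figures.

Coriolis parameter at 25°N:
f = 2Ω sin φ = 2 × 7.29×10⁻⁵ × sin 25° = 6.16×10⁻⁵ s⁻¹
Pressure gradient: |∂P/∂n| = 1500 Pa / 351000 m = 4.27×10⁻³ Pa/m
Geostrophic balance (pressure-gradient force = Coriolis force):
V_g = (1/(fρ)) |∂P/∂n| = 4.27×10⁻³ / (6.16×10⁻⁵ × 1.14) = 60.8 m/s
Converting: 60.8 m/s × 3.6 = 219 km/h

219 km/h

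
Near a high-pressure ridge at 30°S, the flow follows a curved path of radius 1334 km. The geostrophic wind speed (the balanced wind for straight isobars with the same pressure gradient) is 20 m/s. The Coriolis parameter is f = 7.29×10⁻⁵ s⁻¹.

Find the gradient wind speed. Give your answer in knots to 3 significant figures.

Around a high, pressure-gradient force acts outward with centrifugal, so Coriolis balances both:
fV = (1/ρ)|∂P/∂n| + V²/R  →  V² − fR·V + fR·V_g = 0
With fR = 7.29×10⁻⁵ × 1334×10³ m = 97.2 m/s:
V = [fR − √((fR)² − 4 fR V_g)]/2 = [97.2 − √(97.2² − 4×97.2×20)]/2 = 28.1 m/s
Supergeostrophic (V > V_g = 20 m/s), as expected around a high.
Converting: 28.1 m/s × 1.944 = 54.7 knots

54.7 knots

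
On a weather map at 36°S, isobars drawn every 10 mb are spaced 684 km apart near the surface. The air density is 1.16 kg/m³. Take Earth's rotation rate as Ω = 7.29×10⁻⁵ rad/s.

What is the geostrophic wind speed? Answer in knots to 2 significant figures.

Coriolis parameter at 36°S:
f = 2Ω sin φ = 2 × 7.29×10⁻⁵ × sin 36° = 8.57×10⁻⁵ s⁻¹
Pressure gradient: |∂P/∂n| = 1000 Pa / 684000 m = 1.46×10⁻³ Pa/m
Geostrophic balance (pressure-gradient force = Coriolis force):
V_g = (1/(fρ)) |∂P/∂n| = 1.46×10⁻³ / (8.57×10⁻⁵ × 1.16) = 14.7 m/s
Converting: 14.7 m/s × 1.944 = 29 knots

29 knots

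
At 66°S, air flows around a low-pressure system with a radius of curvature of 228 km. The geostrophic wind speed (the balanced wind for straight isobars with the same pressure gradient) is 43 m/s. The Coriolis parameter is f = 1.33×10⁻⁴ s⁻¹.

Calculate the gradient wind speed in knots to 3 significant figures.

Around a low, centrifugal force acts outward with Coriolis, so pressure-gradient force balances both:
(1/ρ)|∂P/∂n| = fV + V²/R  →  V² + fR·V − fR·V_g = 0
With fR = 1.33×10⁻⁴ × 228×10³ m = 30.3 m/s:
V = [−fR + √((fR)² + 4 fR V_g)]/2 = [−30.3 + √(30.3² + 4×30.3×43)]/2 = 24 m/s
Subgeostrophic (V < V_g = 43 m/s), as expected around a low.
Converting: 24 m/s × 1.944 = 46.7 knots

46.7 knots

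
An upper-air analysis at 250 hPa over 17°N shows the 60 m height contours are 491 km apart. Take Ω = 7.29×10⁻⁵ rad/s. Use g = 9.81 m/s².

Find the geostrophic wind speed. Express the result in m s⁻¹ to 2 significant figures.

Coriolis parameter at 17°N:
f = 2Ω sin φ = 2 × 7.29×10⁻⁵ × sin 17° = 4.26×10⁻⁵ s⁻¹
Height gradient: |∂Z/∂n| = 60 m / 491000 m = 1.22×10⁻⁴
On a pressure surface, geostrophic balance gives V_g = (g/f)|∂Z/∂n|:
V_g = 9.81 × 1.22×10⁻⁴ / 4.26×10⁻⁵ = 28.1 m/s

28 m s⁻¹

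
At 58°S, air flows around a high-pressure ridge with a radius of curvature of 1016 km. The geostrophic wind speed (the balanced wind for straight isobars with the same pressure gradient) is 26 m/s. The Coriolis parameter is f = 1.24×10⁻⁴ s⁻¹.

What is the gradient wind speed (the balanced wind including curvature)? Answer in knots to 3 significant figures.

Around a high, pressure-gradient force acts outward with centrifugal, so Coriolis balances both:
fV = (1/ρ)|∂P/∂n| + V²/R  →  V² − fR·V + fR·V_g = 0
With fR = 1.24×10⁻⁴ × 1016×10³ m = 126 m/s:
V = [fR − √((fR)² − 4 fR V_g)]/2 = [126 − √(126² − 4×126×26)]/2 = 36.7 m/s
Supergeostrophic (V > V_g = 26 m/s), as expected around a high.
Converting: 36.7 m/s × 1.944 = 71.3 knots

71.3 knots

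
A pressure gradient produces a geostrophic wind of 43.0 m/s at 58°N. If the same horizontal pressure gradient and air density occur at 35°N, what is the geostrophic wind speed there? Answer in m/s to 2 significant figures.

With the same pressure gradient and density, V_g ∝ 1/f ∝ 1/sin φ.
V₂ = V₁ · sin φ₁ / sin φ₂ = 43.0 × sin 58° / sin 35°
V₂ = 43.0 × 0.8480/0.5736 = 64 m/s

64 m/s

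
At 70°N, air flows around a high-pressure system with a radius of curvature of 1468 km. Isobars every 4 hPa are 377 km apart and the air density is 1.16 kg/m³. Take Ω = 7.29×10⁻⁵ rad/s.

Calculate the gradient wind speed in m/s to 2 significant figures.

6.9 m/s

Coriolis parameter at 70°N:
f = 2Ω sin φ = 2 × 7.29×10⁻⁵ × sin 70° = 1.37×10⁻⁴ s⁻¹
Pressure gradient: |∂P/∂n| = 400 Pa / 377000 m = 1.06×10⁻³ Pa/m
Geostrophic speed: V_g = |∂P/∂n|/(fρ) = 1.06×10⁻³/(1.37×10⁻⁴ × 1.16) = 6.68 m/s
Around a high, pressure-gradient force acts outward with centrifugal, so Coriolis balances both:
fV = (1/ρ)|∂P/∂n| + V²/R  →  V² − fR·V + fR·V_g = 0
With fR = 1.37×10⁻⁴ × 1468×10³ m = 201 m/s:
V = [fR − √((fR)² − 4 fR V_g)]/2 = [201 − √(201² − 4×201×6.68)]/2 = 6.91 m/s
Supergeostrophic (V > V_g = 6.68 m/s), as expected around a high.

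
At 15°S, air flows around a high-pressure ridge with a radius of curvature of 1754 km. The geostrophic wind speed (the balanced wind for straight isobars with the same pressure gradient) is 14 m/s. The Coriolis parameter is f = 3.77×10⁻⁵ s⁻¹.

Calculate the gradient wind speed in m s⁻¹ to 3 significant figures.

20.1 m s⁻¹

Around a high, pressure-gradient force acts outward with centrifugal, so Coriolis balances both:
fV = (1/ρ)|∂P/∂n| + V²/R  →  V² − fR·V + fR·V_g = 0
With fR = 3.77×10⁻⁵ × 1754×10³ m = 66.1 m/s:
V = [fR − √((fR)² − 4 fR V_g)]/2 = [66.1 − √(66.1² − 4×66.1×14)]/2 = 20.1 m/s
Supergeostrophic (V > V_g = 14 m/s), as expected around a high.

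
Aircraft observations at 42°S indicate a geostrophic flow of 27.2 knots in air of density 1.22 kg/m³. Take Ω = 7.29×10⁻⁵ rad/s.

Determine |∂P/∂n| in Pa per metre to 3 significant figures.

1.67×10⁻³ Pa/m

Coriolis parameter at 42°S:
f = 2Ω sin φ = 2 × 7.29×10⁻⁵ × sin 42° = 9.76×10⁻⁵ s⁻¹
Wind speed in SI: 27.2 knots = 14.0 m/s
Geostrophic balance rearranged: |∂P/∂n| = f ρ V_g
|∂P/∂n| = 9.76×10⁻⁵ × 1.22 × 14.0 = 1.67×10⁻³ Pa/m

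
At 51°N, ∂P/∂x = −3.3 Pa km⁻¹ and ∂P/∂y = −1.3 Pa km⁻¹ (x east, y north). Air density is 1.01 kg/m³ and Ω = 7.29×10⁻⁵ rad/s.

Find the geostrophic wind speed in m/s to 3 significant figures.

Coriolis parameter at 51°N:
f = 2Ω sin φ = 2 × 7.29×10⁻⁵ × sin 51° = 1.13×10⁻⁴ s⁻¹
Component geostrophic relations (x east, y north):
u_g = −(1/(fρ)) ∂P/∂y,  v_g = (1/(fρ)) ∂P/∂x
u_g = −(−1.3×10⁻³)/(1.13×10⁻⁴ × 1.01) = 11.4 m/s;  v_g = (−3.3×10⁻³)/(1.13×10⁻⁴ × 1.01) = −28.8 m/s
|V_g| = √(u_g² + v_g²) = 31.0 m/s

31.0 m/s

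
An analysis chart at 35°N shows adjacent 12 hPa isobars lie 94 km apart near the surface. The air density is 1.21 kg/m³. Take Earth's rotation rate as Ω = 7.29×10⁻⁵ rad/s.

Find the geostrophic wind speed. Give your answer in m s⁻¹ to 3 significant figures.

Coriolis parameter at 35°N:
f = 2Ω sin φ = 2 × 7.29×10⁻⁵ × sin 35° = 8.36×10⁻⁵ s⁻¹
Pressure gradient: |∂P/∂n| = 1200 Pa / 94000 m = 1.28×10⁻² Pa/m
Geostrophic balance (pressure-gradient force = Coriolis force):
V_g = (1/(fρ)) |∂P/∂n| = 1.28×10⁻² / (8.36×10⁻⁵ × 1.21) = 126 m/s

126 m s⁻¹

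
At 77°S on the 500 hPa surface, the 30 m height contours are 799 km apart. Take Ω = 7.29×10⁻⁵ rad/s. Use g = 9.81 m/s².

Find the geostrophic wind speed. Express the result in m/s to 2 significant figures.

Coriolis parameter at 77°S:
f = 2Ω sin φ = 2 × 7.29×10⁻⁵ × sin 77° = 1.42×10⁻⁴ s⁻¹
Height gradient: |∂Z/∂n| = 30 m / 799000 m = 3.75×10⁻⁵
On a pressure surface, geostrophic balance gives V_g = (g/f)|∂Z/∂n|:
V_g = 9.81 × 3.75×10⁻⁵ / 1.42×10⁻⁴ = 2.59 m/s

2.6 m/s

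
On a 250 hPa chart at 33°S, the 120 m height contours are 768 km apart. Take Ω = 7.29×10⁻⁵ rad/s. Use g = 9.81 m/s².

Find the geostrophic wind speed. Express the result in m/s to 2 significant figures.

19 m/s

Coriolis parameter at 33°S:
f = 2Ω sin φ = 2 × 7.29×10⁻⁵ × sin 33° = 7.94×10⁻⁵ s⁻¹
Height gradient: |∂Z/∂n| = 120 m / 768000 m = 1.56×10⁻⁴
On a pressure surface, geostrophic balance gives V_g = (g/f)|∂Z/∂n|:
V_g = 9.81 × 1.56×10⁻⁴ / 7.94×10⁻⁵ = 19.3 m/s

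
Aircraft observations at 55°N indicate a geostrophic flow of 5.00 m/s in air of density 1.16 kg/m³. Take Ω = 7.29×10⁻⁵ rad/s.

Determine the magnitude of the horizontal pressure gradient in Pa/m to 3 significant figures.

6.93×10⁻⁴ Pa/m

Coriolis parameter at 55°N:
f = 2Ω sin φ = 2 × 7.29×10⁻⁵ × sin 55° = 1.19×10⁻⁴ s⁻¹
Geostrophic balance rearranged: |∂P/∂n| = f ρ V_g
|∂P/∂n| = 1.19×10⁻⁴ × 1.16 × 5.00 = 6.93×10⁻⁴ Pa/m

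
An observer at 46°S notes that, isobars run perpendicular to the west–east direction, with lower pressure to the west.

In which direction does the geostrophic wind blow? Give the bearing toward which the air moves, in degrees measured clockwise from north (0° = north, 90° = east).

The pressure-gradient force points toward the west (bearing 270°).
Geostrophic balance: in the Southern Hemisphere the Coriolis force deflects motion to the left, so the geostrophic wind blows 90° to the left of the pressure-gradient force (low pressure on the right).
Rotating 270° by 90° counterclockwise gives 180° — the wind blows toward the south.

180°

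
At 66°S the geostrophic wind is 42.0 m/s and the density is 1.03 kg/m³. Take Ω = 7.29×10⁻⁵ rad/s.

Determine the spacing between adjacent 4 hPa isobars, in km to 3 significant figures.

Coriolis parameter at 66°S:
f = 2Ω sin φ = 2 × 7.29×10⁻⁵ × sin 66° = 1.33×10⁻⁴ s⁻¹
Geostrophic balance rearranged: |∂P/∂n| = f ρ V_g
|∂P/∂n| = 1.33×10⁻⁴ × 1.03 × 42.0 = 5.76×10⁻³ Pa/m
Isobar spacing: Δn = ΔP/|∂P/∂n| = 400 Pa / 5.76×10⁻³ Pa/m = 69420 m ≈ 69.4 km

69.4 km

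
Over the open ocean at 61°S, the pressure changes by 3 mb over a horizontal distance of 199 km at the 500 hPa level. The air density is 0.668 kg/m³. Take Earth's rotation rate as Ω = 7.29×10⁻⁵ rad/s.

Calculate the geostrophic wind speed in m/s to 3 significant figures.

17.7 m/s

Coriolis parameter at 61°S:
f = 2Ω sin φ = 2 × 7.29×10⁻⁵ × sin 61° = 1.28×10⁻⁴ s⁻¹
Pressure gradient: |∂P/∂n| = 300 Pa / 199000 m = 1.51×10⁻³ Pa/m
Geostrophic balance (pressure-gradient force = Coriolis force):
V_g = (1/(fρ)) |∂P/∂n| = 1.51×10⁻³ / (1.28×10⁻⁴ × 0.668) = 17.7 m/s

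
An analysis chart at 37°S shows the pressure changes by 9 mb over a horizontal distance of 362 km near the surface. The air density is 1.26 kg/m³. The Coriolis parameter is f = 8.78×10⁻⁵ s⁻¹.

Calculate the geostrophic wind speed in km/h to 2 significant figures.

81 km/h

Pressure gradient: |∂P/∂n| = 900 Pa / 362000 m = 2.49×10⁻³ Pa/m
Geostrophic balance (pressure-gradient force = Coriolis force):
V_g = (1/(fρ)) |∂P/∂n| = 2.49×10⁻³ / (8.78×10⁻⁵ × 1.26) = 22.5 m/s
Converting: 22.5 m/s × 3.6 = 81 km/h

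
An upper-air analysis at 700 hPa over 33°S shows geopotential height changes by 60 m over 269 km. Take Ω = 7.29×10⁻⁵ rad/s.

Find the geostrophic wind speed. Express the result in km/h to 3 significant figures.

99.2 km/h

Coriolis parameter at 33°S:
f = 2Ω sin φ = 2 × 7.29×10⁻⁵ × sin 33° = 7.94×10⁻⁵ s⁻¹
Height gradient: |∂Z/∂n| = 60 m / 269000 m = 2.23×10⁻⁴
On a pressure surface, geostrophic balance gives V_g = (g/f)|∂Z/∂n|:
V_g = 9.81 × 2.23×10⁻⁴ / 7.94×10⁻⁵ = 27.6 m/s
Converting: 27.6 m/s × 3.6 = 99.2 km/h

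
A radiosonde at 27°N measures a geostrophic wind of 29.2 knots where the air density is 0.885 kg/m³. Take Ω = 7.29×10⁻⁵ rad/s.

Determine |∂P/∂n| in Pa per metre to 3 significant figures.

8.80×10⁻⁴ Pa/m

Coriolis parameter at 27°N:
f = 2Ω sin φ = 2 × 7.29×10⁻⁵ × sin 27° = 6.62×10⁻⁵ s⁻¹
Wind speed in SI: 29.2 knots = 15.0 m/s
Geostrophic balance rearranged: |∂P/∂n| = f ρ V_g
|∂P/∂n| = 6.62×10⁻⁵ × 0.885 × 15.0 = 8.80×10⁻⁴ Pa/m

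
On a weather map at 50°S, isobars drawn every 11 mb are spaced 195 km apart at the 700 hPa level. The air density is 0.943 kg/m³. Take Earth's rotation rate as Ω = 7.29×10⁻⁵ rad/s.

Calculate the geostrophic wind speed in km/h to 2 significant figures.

Coriolis parameter at 50°S:
f = 2Ω sin φ = 2 × 7.29×10⁻⁵ × sin 50° = 1.12×10⁻⁴ s⁻¹
Pressure gradient: |∂P/∂n| = 1100 Pa / 195000 m = 5.64×10⁻³ Pa/m
Geostrophic balance (pressure-gradient force = Coriolis force):
V_g = (1/(fρ)) |∂P/∂n| = 5.64×10⁻³ / (1.12×10⁻⁴ × 0.943) = 53.6 m/s
Converting: 53.6 m/s × 3.6 = 190 km/h

190 km/h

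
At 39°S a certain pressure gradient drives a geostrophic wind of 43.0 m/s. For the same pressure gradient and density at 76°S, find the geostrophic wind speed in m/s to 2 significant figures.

28 m/s

With the same pressure gradient and density, V_g ∝ 1/f ∝ 1/sin φ.
V₂ = V₁ · sin φ₁ / sin φ₂ = 43.0 × sin 39° / sin 76°
V₂ = 43.0 × 0.6293/0.9703 = 28 m/s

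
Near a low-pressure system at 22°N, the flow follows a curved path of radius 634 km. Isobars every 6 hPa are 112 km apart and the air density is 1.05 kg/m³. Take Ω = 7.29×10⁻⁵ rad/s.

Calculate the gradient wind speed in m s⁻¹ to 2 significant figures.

42 m s⁻¹

Coriolis parameter at 22°N:
f = 2Ω sin φ = 2 × 7.29×10⁻⁵ × sin 22° = 5.46×10⁻⁵ s⁻¹
Pressure gradient: |∂P/∂n| = 600 Pa / 112000 m = 5.36×10⁻³ Pa/m
Geostrophic speed: V_g = |∂P/∂n|/(fρ) = 5.36×10⁻³/(5.46×10⁻⁵ × 1.05) = 93.4 m/s
Around a low, centrifugal force acts outward with Coriolis, so pressure-gradient force balances both:
(1/ρ)|∂P/∂n| = fV + V²/R  →  V² + fR·V − fR·V_g = 0
With fR = 5.46×10⁻⁵ × 634×10³ m = 34.6 m/s:
V = [−fR + √((fR)² + 4 fR V_g)]/2 = [−34.6 + √(34.6² + 4×34.6×93.4)]/2 = 42.1 m/s
Subgeostrophic (V < V_g = 93.4 m/s), as expected around a low.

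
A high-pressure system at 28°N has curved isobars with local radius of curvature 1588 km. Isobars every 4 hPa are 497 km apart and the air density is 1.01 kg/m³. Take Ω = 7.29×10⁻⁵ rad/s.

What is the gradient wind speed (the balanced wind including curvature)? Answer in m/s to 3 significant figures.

Coriolis parameter at 28°N:
f = 2Ω sin φ = 2 × 7.29×10⁻⁵ × sin 28° = 6.84×10⁻⁵ s⁻¹
Pressure gradient: |∂P/∂n| = 400 Pa / 497000 m = 8.05×10⁻⁴ Pa/m
Geostrophic speed: V_g = |∂P/∂n|/(fρ) = 8.05×10⁻⁴/(6.84×10⁻⁵ × 1.01) = 11.6 m/s
Around a high, pressure-gradient force acts outward with centrifugal, so Coriolis balances both:
fV = (1/ρ)|∂P/∂n| + V²/R  →  V² − fR·V + fR·V_g = 0
With fR = 6.84×10⁻⁵ × 1588×10³ m = 109 m/s:
V = [fR − √((fR)² − 4 fR V_g)]/2 = [109 − √(109² − 4×109×11.6)]/2 = 13.3 m/s
Supergeostrophic (V > V_g = 11.6 m/s), as expected around a high.

13.3 m/s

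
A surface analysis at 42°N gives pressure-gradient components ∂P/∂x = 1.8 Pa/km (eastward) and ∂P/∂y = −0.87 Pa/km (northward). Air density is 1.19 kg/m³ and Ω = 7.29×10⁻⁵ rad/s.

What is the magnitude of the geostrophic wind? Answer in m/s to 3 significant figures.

Coriolis parameter at 42°N:
f = 2Ω sin φ = 2 × 7.29×10⁻⁵ × sin 42° = 9.76×10⁻⁵ s⁻¹
Component geostrophic relations (x east, y north):
u_g = −(1/(fρ)) ∂P/∂y,  v_g = (1/(fρ)) ∂P/∂x
u_g = −(−0.87×10⁻³)/(9.76×10⁻⁵ × 1.19) = 7.49 m/s;  v_g = (1.8×10⁻³)/(9.76×10⁻⁵ × 1.19) = 15.5 m/s
|V_g| = √(u_g² + v_g²) = 17.2 m/s

17.2 m/s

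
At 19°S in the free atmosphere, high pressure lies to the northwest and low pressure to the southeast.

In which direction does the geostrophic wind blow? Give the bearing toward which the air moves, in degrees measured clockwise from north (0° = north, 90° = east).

045°

The pressure-gradient force points toward the southeast (bearing 135°).
Geostrophic balance: in the Southern Hemisphere the Coriolis force deflects motion to the left, so the geostrophic wind blows 90° to the left of the pressure-gradient force (low pressure on the right).
Rotating 135° by 90° counterclockwise gives 045° — the wind blows toward the northeast.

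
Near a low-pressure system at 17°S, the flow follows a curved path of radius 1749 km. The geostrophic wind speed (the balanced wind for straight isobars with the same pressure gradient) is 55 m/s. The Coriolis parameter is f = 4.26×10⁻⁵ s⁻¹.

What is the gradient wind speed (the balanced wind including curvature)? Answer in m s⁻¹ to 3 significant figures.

Around a low, centrifugal force acts outward with Coriolis, so pressure-gradient force balances both:
(1/ρ)|∂P/∂n| = fV + V²/R  →  V² + fR·V − fR·V_g = 0
With fR = 4.26×10⁻⁵ × 1749×10³ m = 74.5 m/s:
V = [−fR + √((fR)² + 4 fR V_g)]/2 = [−74.5 + √(74.5² + 4×74.5×55)]/2 = 36.8 m/s
Subgeostrophic (V < V_g = 55 m/s), as expected around a low.

36.8 m s⁻¹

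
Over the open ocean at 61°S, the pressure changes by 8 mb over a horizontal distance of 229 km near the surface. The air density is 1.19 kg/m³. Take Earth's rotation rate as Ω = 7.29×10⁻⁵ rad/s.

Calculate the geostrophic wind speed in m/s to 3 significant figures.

Coriolis parameter at 61°S:
f = 2Ω sin φ = 2 × 7.29×10⁻⁵ × sin 61° = 1.28×10⁻⁴ s⁻¹
Pressure gradient: |∂P/∂n| = 800 Pa / 229000 m = 3.49×10⁻³ Pa/m
Geostrophic balance (pressure-gradient force = Coriolis force):
V_g = (1/(fρ)) |∂P/∂n| = 3.49×10⁻³ / (1.28×10⁻⁴ × 1.19) = 23.0 m/s

23.0 m/s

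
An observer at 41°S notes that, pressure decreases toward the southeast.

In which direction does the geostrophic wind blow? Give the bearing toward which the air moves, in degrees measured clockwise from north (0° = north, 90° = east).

The pressure-gradient force points toward the southeast (bearing 135°).
Geostrophic balance: in the Southern Hemisphere the Coriolis force deflects motion to the left, so the geostrophic wind blows 90° to the left of the pressure-gradient force (low pressure on the right).
Rotating 135° by 90° counterclockwise gives 045° — the wind blows toward the northeast.

045°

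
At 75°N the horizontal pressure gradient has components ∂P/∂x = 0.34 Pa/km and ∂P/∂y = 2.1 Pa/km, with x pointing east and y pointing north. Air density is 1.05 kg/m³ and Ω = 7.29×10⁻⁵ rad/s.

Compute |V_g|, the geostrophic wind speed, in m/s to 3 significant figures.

14.4 m/s

Coriolis parameter at 75°N:
f = 2Ω sin φ = 2 × 7.29×10⁻⁵ × sin 75° = 1.41×10⁻⁴ s⁻¹
Component geostrophic relations (x east, y north):
u_g = −(1/(fρ)) ∂P/∂y,  v_g = (1/(fρ)) ∂P/∂x
u_g = −(2.1×10⁻³)/(1.41×10⁻⁴ × 1.05) = −14.2 m/s;  v_g = (0.34×10⁻³)/(1.41×10⁻⁴ × 1.05) = 2.30 m/s
|V_g| = √(u_g² + v_g²) = 14.4 m/s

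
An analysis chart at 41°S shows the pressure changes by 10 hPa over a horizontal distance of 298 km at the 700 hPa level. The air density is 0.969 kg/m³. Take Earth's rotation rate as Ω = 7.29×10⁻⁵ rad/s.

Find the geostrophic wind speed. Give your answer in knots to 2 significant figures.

Coriolis parameter at 41°S:
f = 2Ω sin φ = 2 × 7.29×10⁻⁵ × sin 41° = 9.57×10⁻⁵ s⁻¹
Pressure gradient: |∂P/∂n| = 1000 Pa / 298000 m = 3.36×10⁻³ Pa/m
Geostrophic balance (pressure-gradient force = Coriolis force):
V_g = (1/(fρ)) |∂P/∂n| = 3.36×10⁻³ / (9.57×10⁻⁵ × 0.969) = 36.2 m/s
Converting: 36.2 m/s × 1.944 = 70 knots

70 knots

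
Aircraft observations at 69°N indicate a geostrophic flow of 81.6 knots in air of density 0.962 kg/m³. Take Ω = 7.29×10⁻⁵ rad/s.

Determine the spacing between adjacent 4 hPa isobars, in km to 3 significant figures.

72.8 km

Coriolis parameter at 69°N:
f = 2Ω sin φ = 2 × 7.29×10⁻⁵ × sin 69° = 1.36×10⁻⁴ s⁻¹
Wind speed in SI: 81.6 knots = 42.0 m/s
Geostrophic balance rearranged: |∂P/∂n| = f ρ V_g
|∂P/∂n| = 1.36×10⁻⁴ × 0.962 × 42.0 = 5.50×10⁻³ Pa/m
Isobar spacing: Δn = ΔP/|∂P/∂n| = 400 Pa / 5.50×10⁻³ Pa/m = 72769 m ≈ 72.8 km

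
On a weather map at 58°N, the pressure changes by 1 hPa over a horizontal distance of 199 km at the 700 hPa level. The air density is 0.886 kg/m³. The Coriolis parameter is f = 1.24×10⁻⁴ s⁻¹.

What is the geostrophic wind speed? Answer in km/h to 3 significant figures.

Pressure gradient: |∂P/∂n| = 100 Pa / 199000 m = 5.03×10⁻⁴ Pa/m
Geostrophic balance (pressure-gradient force = Coriolis force):
V_g = (1/(fρ)) |∂P/∂n| = 5.03×10⁻⁴ / (1.24×10⁻⁴ × 0.886) = 4.57 m/s
Converting: 4.57 m/s × 3.6 = 16.5 km/h

16.5 km/h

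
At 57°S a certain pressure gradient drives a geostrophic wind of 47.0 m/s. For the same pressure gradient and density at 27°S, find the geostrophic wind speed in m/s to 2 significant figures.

With the same pressure gradient and density, V_g ∝ 1/f ∝ 1/sin φ.
V₂ = V₁ · sin φ₁ / sin φ₂ = 47.0 × sin 57° / sin 27°
V₂ = 47.0 × 0.8387/0.4540 = 87 m/s

87 m/s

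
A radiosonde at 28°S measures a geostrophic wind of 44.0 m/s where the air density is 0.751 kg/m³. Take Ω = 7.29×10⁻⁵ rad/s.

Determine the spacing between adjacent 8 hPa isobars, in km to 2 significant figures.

350 km

Coriolis parameter at 28°S:
f = 2Ω sin φ = 2 × 7.29×10⁻⁵ × sin 28° = 6.84×10⁻⁵ s⁻¹
Geostrophic balance rearranged: |∂P/∂n| = f ρ V_g
|∂P/∂n| = 6.84×10⁻⁵ × 0.751 × 44.0 = 2.26×10⁻³ Pa/m
Isobar spacing: Δn = ΔP/|∂P/∂n| = 800 Pa / 2.26×10⁻³ Pa/m = 353696 m ≈ 350 km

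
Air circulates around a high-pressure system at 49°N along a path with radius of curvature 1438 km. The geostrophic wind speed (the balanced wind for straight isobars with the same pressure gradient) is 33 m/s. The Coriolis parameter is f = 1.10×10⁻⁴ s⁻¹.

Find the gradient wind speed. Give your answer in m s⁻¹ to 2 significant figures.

Around a high, pressure-gradient force acts outward with centrifugal, so Coriolis balances both:
fV = (1/ρ)|∂P/∂n| + V²/R  →  V² − fR·V + fR·V_g = 0
With fR = 1.10×10⁻⁴ × 1438×10³ m = 158 m/s:
V = [fR − √((fR)² − 4 fR V_g)]/2 = [158 − √(158² − 4×158×33)]/2 = 46.9 m/s
Supergeostrophic (V > V_g = 33 m/s), as expected around a high.

47 m s⁻¹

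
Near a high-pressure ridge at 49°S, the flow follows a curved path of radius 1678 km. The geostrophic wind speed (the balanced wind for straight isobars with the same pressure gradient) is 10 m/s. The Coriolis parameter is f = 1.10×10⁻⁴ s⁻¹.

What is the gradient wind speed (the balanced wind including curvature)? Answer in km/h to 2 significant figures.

38 km/h

Around a high, pressure-gradient force acts outward with centrifugal, so Coriolis balances both:
fV = (1/ρ)|∂P/∂n| + V²/R  →  V² − fR·V + fR·V_g = 0
With fR = 1.10×10⁻⁴ × 1678×10³ m = 185 m/s:
V = [fR − √((fR)² − 4 fR V_g)]/2 = [185 − √(185² − 4×185×10)]/2 = 10.6 m/s
Supergeostrophic (V > V_g = 10 m/s), as expected around a high.
Converting: 10.6 m/s × 3.6 = 38 km/h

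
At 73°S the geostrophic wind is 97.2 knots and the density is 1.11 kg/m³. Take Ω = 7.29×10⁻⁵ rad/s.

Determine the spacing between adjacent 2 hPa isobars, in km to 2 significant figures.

Coriolis parameter at 73°S:
f = 2Ω sin φ = 2 × 7.29×10⁻⁵ × sin 73° = 1.39×10⁻⁴ s⁻¹
Wind speed in SI: 97.2 knots = 50.0 m/s
Geostrophic balance rearranged: |∂P/∂n| = f ρ V_g
|∂P/∂n| = 1.39×10⁻⁴ × 1.11 × 50.0 = 7.74×10⁻³ Pa/m
Isobar spacing: Δn = ΔP/|∂P/∂n| = 200 Pa / 7.74×10⁻³ Pa/m = 25843 m ≈ 26 km

26 km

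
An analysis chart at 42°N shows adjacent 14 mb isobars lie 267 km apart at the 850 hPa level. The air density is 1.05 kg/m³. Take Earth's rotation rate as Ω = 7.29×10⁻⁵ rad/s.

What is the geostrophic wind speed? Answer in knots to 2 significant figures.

99 knots

Coriolis parameter at 42°N:
f = 2Ω sin φ = 2 × 7.29×10⁻⁵ × sin 42° = 9.76×10⁻⁵ s⁻¹
Pressure gradient: |∂P/∂n| = 1400 Pa / 267000 m = 5.24×10⁻³ Pa/m
Geostrophic balance (pressure-gradient force = Coriolis force):
V_g = (1/(fρ)) |∂P/∂n| = 5.24×10⁻³ / (9.76×10⁻⁵ × 1.05) = 51.2 m/s
Converting: 51.2 m/s × 1.944 = 99 knots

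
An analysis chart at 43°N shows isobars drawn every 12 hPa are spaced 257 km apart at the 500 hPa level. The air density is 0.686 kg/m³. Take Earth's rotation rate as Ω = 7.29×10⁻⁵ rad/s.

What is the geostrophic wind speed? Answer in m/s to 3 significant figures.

Coriolis parameter at 43°N:
f = 2Ω sin φ = 2 × 7.29×10⁻⁵ × sin 43° = 9.94×10⁻⁵ s⁻¹
Pressure gradient: |∂P/∂n| = 1200 Pa / 257000 m = 4.67×10⁻³ Pa/m
Geostrophic balance (pressure-gradient force = Coriolis force):
V_g = (1/(fρ)) |∂P/∂n| = 4.67×10⁻³ / (9.94×10⁻⁵ × 0.686) = 68.5 m/s

68.5 m/s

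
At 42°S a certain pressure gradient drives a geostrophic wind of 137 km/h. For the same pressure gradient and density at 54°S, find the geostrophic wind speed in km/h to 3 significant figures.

113 km/h

With the same pressure gradient and density, V_g ∝ 1/f ∝ 1/sin φ.
V₂ = V₁ · sin φ₁ / sin φ₂ = 137 × sin 42° / sin 54°
V₂ = 137 × 0.6691/0.8090 = 113 km/h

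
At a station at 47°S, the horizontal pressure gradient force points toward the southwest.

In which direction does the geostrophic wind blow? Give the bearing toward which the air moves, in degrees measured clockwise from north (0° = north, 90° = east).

The pressure-gradient force points toward the southwest (bearing 225°).
Geostrophic balance: in the Southern Hemisphere the Coriolis force deflects motion to the left, so the geostrophic wind blows 90° to the left of the pressure-gradient force (low pressure on the right).
Rotating 225° by 90° counterclockwise gives 135° — the wind blows toward the southeast.

135°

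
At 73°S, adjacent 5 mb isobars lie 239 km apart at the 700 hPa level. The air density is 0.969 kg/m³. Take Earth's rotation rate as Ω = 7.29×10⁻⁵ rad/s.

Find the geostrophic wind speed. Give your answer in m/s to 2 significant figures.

15 m/s

Coriolis parameter at 73°S:
f = 2Ω sin φ = 2 × 7.29×10⁻⁵ × sin 73° = 1.39×10⁻⁴ s⁻¹
Pressure gradient: |∂P/∂n| = 500 Pa / 239000 m = 2.09×10⁻³ Pa/m
Geostrophic balance (pressure-gradient force = Coriolis force):
V_g = (1/(fρ)) |∂P/∂n| = 2.09×10⁻³ / (1.39×10⁻⁴ × 0.969) = 15.5 m/s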